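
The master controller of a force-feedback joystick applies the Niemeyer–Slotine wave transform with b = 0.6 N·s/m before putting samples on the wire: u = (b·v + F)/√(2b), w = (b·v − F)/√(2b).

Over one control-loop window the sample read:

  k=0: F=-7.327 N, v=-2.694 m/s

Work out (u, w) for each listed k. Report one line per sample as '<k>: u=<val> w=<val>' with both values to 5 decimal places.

0: u=-8.16417 w=5.21304

k=0: b·v=0.6×(-2.694)=-1.61640; √(2b)=1.09545; u=(-1.61640+(-7.327))/1.09545=-8.16417, w=(-1.61640−(-7.327))/1.09545=5.21304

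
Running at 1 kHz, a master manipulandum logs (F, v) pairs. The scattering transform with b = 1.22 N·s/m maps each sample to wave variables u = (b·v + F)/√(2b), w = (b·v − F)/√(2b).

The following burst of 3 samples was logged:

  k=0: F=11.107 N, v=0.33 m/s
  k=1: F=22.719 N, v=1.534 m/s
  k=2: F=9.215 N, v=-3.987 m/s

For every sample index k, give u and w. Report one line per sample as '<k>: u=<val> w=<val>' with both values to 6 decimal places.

0: u=7.368266 w=-6.852790
1: u=15.742442 w=-13.346257
2: u=2.785353 w=-9.013246

k=0: b·v=1.22×0.33=0.402600; √(2b)=1.562050; u=(0.402600+11.107)/1.562050=7.368266, w=(0.402600−11.107)/1.562050=-6.852790
k=1: b·v=1.22×1.534=1.871480; √(2b)=1.562050; u=(1.871480+22.719)/1.562050=15.742442, w=(1.871480−22.719)/1.562050=-13.346257
k=2: b·v=1.22×(-3.987)=-4.864140; √(2b)=1.562050; u=(-4.864140+9.215)/1.562050=2.785353, w=(-4.864140−9.215)/1.562050=-9.013246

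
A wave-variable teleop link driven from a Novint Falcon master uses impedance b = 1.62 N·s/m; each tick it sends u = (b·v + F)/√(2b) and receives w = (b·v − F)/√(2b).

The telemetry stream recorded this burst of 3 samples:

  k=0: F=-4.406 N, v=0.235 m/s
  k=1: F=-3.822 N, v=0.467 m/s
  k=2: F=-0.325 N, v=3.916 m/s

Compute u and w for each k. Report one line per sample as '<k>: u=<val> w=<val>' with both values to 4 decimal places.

0: u=-2.2363 w=2.6593
1: u=-1.7030 w=2.5436
2: u=3.3438 w=3.7050

k=0: b·v=1.62×0.235=0.3807; √(2b)=1.8000; u=(0.3807+(-4.406))/1.8000=-2.2363, w=(0.3807−(-4.406))/1.8000=2.6593
k=1: b·v=1.62×0.467=0.7565; √(2b)=1.8000; u=(0.7565+(-3.822))/1.8000=-1.7030, w=(0.7565−(-3.822))/1.8000=2.5436
k=2: b·v=1.62×3.916=6.3439; √(2b)=1.8000; u=(6.3439+(-0.325))/1.8000=3.3438, w=(6.3439−(-0.325))/1.8000=3.7050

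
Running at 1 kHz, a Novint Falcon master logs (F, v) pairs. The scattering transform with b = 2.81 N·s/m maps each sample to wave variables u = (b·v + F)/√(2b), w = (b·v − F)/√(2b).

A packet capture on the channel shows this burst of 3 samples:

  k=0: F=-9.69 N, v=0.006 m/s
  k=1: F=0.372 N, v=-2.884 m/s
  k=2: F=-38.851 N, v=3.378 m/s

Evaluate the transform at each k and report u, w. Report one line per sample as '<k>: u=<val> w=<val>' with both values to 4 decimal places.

k=0: b·v=2.81×0.006=0.0169; √(2b)=2.3707; u=(0.0169+(-9.69))/2.3707=-4.0804, w=(0.0169−(-9.69))/2.3707=4.0946
k=1: b·v=2.81×(-2.884)=-8.1040; √(2b)=2.3707; u=(-8.1040+0.372)/2.3707=-3.2616, w=(-8.1040−0.372)/2.3707=-3.5754
k=2: b·v=2.81×3.378=9.4922; √(2b)=2.3707; u=(9.4922+(-38.851))/2.3707=-12.3843, w=(9.4922−(-38.851))/2.3707=20.3923

0: u=-4.0804 w=4.0946
1: u=-3.2616 w=-3.5754
2: u=-12.3843 w=20.3923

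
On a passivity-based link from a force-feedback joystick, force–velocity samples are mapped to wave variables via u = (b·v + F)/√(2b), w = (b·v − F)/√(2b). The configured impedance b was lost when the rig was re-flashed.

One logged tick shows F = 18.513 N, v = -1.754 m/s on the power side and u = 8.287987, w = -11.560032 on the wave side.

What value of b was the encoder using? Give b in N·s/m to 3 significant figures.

u + w = -3.272045;  u + w = √(2b)·v, so √(2b) = -3.272045/(-1.754) = 1.865476.
b = (√(2b))²/2 = 3.480001/2 = 1.740000.
(Check via u − w = 2F/√(2b): u − w = 19.848019, 2F/√(2b) = 19.848017.)

b = 1.74 N·s/m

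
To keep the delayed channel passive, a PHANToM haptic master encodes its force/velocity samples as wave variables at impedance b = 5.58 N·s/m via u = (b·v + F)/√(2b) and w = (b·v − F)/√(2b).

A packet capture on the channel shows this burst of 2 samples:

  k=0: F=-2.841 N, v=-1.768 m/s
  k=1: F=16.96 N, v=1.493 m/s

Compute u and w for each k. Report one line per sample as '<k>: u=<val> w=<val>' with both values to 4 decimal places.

k=0: b·v=5.58×(-1.768)=-9.8654; √(2b)=3.3407; u=(-9.8654+(-2.841))/3.3407=-3.8036, w=(-9.8654−(-2.841))/3.3407=-2.1027
k=1: b·v=5.58×1.493=8.3309; √(2b)=3.3407; u=(8.3309+16.96)/3.3407=7.5706, w=(8.3309−16.96)/3.3407=-2.5830

0: u=-3.8036 w=-2.1027
1: u=7.5706 w=-2.5830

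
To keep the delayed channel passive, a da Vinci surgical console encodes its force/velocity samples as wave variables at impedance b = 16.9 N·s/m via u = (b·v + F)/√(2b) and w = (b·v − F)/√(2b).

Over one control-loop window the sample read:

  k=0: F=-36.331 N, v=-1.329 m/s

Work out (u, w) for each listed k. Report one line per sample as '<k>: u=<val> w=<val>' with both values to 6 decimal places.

k=0: b·v=16.9×(-1.329)=-22.460100; √(2b)=5.813777; u=(-22.460100+(-36.331))/5.813777=-10.112377, w=(-22.460100−(-36.331))/5.813777=2.385867

0: u=-10.112377 w=2.385867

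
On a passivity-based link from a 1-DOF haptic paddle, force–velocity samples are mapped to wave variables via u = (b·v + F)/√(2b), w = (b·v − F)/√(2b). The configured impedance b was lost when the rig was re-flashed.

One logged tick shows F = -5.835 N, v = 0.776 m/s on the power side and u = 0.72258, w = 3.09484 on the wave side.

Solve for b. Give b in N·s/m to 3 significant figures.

u + w = 3.8174;  u + w = √(2b)·v, so √(2b) = 3.8174/0.776 = 4.9194.
b = (√(2b))²/2 = 24.2001/2 = 12.1000.
(Check via u − w = 2F/√(2b): u − w = -2.3723, 2F/√(2b) = -2.3723.)

b = 12.1 N·s/m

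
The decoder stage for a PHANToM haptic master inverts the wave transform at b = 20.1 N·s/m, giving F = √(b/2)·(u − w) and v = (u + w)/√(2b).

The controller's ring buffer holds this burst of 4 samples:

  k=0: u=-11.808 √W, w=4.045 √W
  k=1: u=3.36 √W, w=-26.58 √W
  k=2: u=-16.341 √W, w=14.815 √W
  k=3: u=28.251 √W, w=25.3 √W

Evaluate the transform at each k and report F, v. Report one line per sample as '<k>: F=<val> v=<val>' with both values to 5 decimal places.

0: F=-50.25676 v=-1.22438
1: F=94.91499 v=-3.66226
2: F=-98.76993 v=-0.24068
3: F=9.35518 v=8.44607

k=0: u−w=-15.85300, u+w=-7.76300; √(b/2)=3.17017, √(2b)=6.34035; F=3.17017×(-15.853)=-50.25676, v=-7.76300/6.34035=-1.22438
k=1: u−w=29.94000, u+w=-23.22000; √(b/2)=3.17017, √(2b)=6.34035; F=3.17017×29.94=94.91499, v=-23.22000/6.34035=-3.66226
k=2: u−w=-31.15600, u+w=-1.52600; √(b/2)=3.17017, √(2b)=6.34035; F=3.17017×(-31.156)=-98.76993, v=-1.52600/6.34035=-0.24068
k=3: u−w=2.95100, u+w=53.55100; √(b/2)=3.17017, √(2b)=6.34035; F=3.17017×2.951=9.35518, v=53.55100/6.34035=8.44607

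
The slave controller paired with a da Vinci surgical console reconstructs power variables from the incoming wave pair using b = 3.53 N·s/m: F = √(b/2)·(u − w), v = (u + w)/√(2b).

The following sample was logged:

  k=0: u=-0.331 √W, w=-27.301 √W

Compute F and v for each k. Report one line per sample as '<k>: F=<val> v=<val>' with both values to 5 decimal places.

k=0: u−w=26.97000, u+w=-27.63200; √(b/2)=1.32853, √(2b)=2.65707; F=1.32853×26.97=35.83054, v=-27.63200/2.65707=-10.39944

0: F=35.83054 v=-10.39944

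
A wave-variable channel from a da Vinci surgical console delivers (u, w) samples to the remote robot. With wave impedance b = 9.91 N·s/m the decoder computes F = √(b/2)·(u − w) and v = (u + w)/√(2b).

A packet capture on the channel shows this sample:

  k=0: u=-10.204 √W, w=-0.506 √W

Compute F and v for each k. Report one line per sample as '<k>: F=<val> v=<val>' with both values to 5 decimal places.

0: F=-21.58758 v=-2.40568

k=0: u−w=-9.69800, u+w=-10.71000; √(b/2)=2.22598, √(2b)=4.45197; F=2.22598×(-9.698)=-21.58758, v=-10.71000/4.45197=-2.40568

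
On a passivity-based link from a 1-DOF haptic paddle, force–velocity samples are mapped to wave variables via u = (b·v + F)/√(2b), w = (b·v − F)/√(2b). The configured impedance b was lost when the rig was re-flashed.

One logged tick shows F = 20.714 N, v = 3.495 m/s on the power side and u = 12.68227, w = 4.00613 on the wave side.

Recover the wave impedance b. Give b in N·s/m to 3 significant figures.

u + w = 16.68840;  u + w = √(2b)·v, so √(2b) = 16.68840/3.495 = 4.77494.
b = (√(2b))²/2 = 22.80001/2 = 11.40001.
(Check via u − w = 2F/√(2b): u − w = 8.67614, 2F/√(2b) = 8.67614.)

b = 11.4 N·s/m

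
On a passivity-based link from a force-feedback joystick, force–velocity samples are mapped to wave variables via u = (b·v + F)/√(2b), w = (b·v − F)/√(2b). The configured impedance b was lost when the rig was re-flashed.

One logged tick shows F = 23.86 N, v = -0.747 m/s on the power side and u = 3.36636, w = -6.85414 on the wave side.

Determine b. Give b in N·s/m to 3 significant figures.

b = 10.9 N·s/m

u + w = -3.4878;  u + w = √(2b)·v, so √(2b) = -3.4878/(-0.747) = 4.6690.
b = (√(2b))²/2 = 21.8000/2 = 10.9000.
(Check via u − w = 2F/√(2b): u − w = 10.2205, 2F/√(2b) = 10.2205.)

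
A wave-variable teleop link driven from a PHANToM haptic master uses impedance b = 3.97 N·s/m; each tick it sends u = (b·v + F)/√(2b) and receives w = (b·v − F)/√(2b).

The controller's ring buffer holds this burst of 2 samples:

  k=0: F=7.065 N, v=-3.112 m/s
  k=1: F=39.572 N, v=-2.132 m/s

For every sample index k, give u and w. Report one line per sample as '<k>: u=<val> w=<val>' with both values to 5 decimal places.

k=0: b·v=3.97×(-3.112)=-12.35464; √(2b)=2.81780; u=(-12.35464+7.065)/2.81780=-1.87722, w=(-12.35464−7.065)/2.81780=-6.89177
k=1: b·v=3.97×(-2.132)=-8.46404; √(2b)=2.81780; u=(-8.46404+39.572)/2.81780=11.03980, w=(-8.46404−39.572)/2.81780=-17.04735

0: u=-1.87722 w=-6.89177
1: u=11.03980 w=-17.04735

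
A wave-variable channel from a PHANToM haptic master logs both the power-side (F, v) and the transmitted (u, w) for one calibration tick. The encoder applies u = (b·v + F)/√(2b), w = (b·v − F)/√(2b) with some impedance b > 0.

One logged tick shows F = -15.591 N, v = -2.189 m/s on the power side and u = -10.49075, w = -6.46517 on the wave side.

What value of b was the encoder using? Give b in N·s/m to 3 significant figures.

u + w = -16.9559;  u + w = √(2b)·v, so √(2b) = -16.9559/(-2.189) = 7.7460.
b = (√(2b))²/2 = 60.0000/2 = 30.0000.
(Check via u − w = 2F/√(2b): u − w = -4.0256, 2F/√(2b) = -4.0256.)

b = 30 N·s/m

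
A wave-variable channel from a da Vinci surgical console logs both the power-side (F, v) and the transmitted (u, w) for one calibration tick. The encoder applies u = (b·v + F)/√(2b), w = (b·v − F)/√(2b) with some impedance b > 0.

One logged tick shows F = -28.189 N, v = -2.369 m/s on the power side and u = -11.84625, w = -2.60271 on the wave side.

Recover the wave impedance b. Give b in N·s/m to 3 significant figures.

b = 18.6 N·s/m

u + w = -14.4490;  u + w = √(2b)·v, so √(2b) = -14.4490/(-2.369) = 6.0992.
b = (√(2b))²/2 = 37.2000/2 = 18.6000.
(Check via u − w = 2F/√(2b): u − w = -9.2435, 2F/√(2b) = -9.2435.)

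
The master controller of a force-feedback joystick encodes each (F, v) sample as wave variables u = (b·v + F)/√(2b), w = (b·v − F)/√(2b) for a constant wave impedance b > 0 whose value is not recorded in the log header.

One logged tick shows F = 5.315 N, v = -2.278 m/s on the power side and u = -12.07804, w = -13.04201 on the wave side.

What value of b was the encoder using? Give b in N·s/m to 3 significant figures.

b = 60.8 N·s/m

u + w = -25.1200;  u + w = √(2b)·v, so √(2b) = -25.1200/(-2.278) = 11.0272.
b = (√(2b))²/2 = 121.6000/2 = 60.8000.
(Check via u − w = 2F/√(2b): u − w = 0.9640, 2F/√(2b) = 0.9640.)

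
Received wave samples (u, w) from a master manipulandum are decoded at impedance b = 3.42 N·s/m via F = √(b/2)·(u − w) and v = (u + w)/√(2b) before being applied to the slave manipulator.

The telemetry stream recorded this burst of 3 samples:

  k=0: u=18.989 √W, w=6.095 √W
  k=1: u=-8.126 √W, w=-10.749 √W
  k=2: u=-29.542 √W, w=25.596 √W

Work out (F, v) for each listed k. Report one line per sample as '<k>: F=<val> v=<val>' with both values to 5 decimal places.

k=0: u−w=12.89400, u+w=25.08400; √(b/2)=1.30767, √(2b)=2.61534; F=1.30767×12.894=16.86109, v=25.08400/2.61534=9.59111
k=1: u−w=2.62300, u+w=-18.87500; √(b/2)=1.30767, √(2b)=2.61534; F=1.30767×2.623=3.43002, v=-18.87500/2.61534=-7.21704
k=2: u−w=-55.13800, u+w=-3.94600; √(b/2)=1.30767, √(2b)=2.61534; F=1.30767×(-55.138)=-72.10229, v=-3.94600/2.61534=-1.50879

0: F=16.86109 v=9.59111
1: F=3.43002 v=-7.21704
2: F=-72.10229 v=-1.50879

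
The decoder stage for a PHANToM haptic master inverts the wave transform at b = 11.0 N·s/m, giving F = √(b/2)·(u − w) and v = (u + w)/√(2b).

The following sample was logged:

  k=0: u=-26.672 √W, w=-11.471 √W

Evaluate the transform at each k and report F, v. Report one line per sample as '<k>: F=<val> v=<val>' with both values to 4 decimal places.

0: F=-35.6495 v=-8.1321

k=0: u−w=-15.2010, u+w=-38.1430; √(b/2)=2.3452, √(2b)=4.6904; F=2.3452×(-15.201)=-35.6495, v=-38.1430/4.6904=-8.1321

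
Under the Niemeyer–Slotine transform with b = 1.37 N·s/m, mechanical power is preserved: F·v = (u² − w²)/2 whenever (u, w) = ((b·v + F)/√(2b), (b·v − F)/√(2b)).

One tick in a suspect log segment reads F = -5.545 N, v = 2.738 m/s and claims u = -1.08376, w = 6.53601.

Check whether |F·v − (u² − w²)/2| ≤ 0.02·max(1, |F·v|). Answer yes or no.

F·v = (-5.545)×2.738 = -15.1822 W.
(u² − w²)/2 = (1.1745 − 42.7194)/2 = -20.7724 W.
|Δ| = 5.5902;  2% of max(1, |F·v|) = 0.3036.

no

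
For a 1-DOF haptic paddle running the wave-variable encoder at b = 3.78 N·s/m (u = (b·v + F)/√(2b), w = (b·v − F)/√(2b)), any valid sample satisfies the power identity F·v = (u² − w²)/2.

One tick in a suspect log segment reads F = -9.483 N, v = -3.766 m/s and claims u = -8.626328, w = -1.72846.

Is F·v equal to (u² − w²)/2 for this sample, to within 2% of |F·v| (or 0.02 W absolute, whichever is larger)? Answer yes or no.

F·v = (-9.483)×(-3.766) = 35.712978 W.
(u² − w²)/2 = (74.413535 − 2.987574)/2 = 35.712980 W.
|Δ| = 0.000002;  2% of max(1, |F·v|) = 0.714260.

yes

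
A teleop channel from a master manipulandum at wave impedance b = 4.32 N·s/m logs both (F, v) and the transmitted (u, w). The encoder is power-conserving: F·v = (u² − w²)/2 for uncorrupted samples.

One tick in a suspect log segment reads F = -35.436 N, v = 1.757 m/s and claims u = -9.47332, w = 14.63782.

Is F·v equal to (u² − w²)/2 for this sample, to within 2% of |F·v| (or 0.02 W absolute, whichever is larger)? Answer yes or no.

F·v = (-35.436)×1.757 = -62.2611 W.
(u² − w²)/2 = (89.7438 − 214.2658)/2 = -62.2610 W.
|Δ| = 0.0001;  2% of max(1, |F·v|) = 1.2452.

yes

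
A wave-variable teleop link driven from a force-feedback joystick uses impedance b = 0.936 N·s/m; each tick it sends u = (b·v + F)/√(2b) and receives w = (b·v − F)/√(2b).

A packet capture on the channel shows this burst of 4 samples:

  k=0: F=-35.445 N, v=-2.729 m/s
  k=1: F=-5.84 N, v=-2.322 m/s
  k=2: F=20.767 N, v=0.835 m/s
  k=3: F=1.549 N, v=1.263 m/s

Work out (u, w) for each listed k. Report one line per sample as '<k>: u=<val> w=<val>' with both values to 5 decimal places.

k=0: b·v=0.936×(-2.729)=-2.55434; √(2b)=1.36821; u=(-2.55434+(-35.445))/1.36821=-27.77302, w=(-2.55434−(-35.445))/1.36821=24.03918
k=1: b·v=0.936×(-2.322)=-2.17339; √(2b)=1.36821; u=(-2.17339+(-5.84))/1.36821=-5.85684, w=(-2.17339−(-5.84))/1.36821=2.67986
k=2: b·v=0.936×0.835=0.78156; √(2b)=1.36821; u=(0.78156+20.767)/1.36821=15.74945, w=(0.78156−20.767)/1.36821=-14.60699
k=3: b·v=0.936×1.263=1.18217; √(2b)=1.36821; u=(1.18217+1.549)/1.36821=1.99616, w=(1.18217−1.549)/1.36821=-0.26811

0: u=-27.77302 w=24.03918
1: u=-5.85684 w=2.67986
2: u=15.74945 w=-14.60699
3: u=1.99616 w=-0.26811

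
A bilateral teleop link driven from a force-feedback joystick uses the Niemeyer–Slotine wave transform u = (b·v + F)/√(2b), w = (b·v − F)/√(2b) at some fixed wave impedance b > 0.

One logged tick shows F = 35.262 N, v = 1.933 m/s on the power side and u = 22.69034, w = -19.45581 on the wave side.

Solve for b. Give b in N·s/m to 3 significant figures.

b = 1.4 N·s/m

u + w = 3.23453;  u + w = √(2b)·v, so √(2b) = 3.23453/1.933 = 1.67332.
b = (√(2b))²/2 = 2.80000/2 = 1.40000.
(Check via u − w = 2F/√(2b): u − w = 42.14615, 2F/√(2b) = 42.14612.)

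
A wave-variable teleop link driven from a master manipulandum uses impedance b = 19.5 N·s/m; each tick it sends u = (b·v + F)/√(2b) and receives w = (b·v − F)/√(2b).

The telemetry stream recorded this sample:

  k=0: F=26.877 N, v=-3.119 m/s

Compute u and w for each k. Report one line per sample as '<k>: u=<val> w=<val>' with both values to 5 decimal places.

0: u=-5.43531 w=-14.04284

k=0: b·v=19.5×(-3.119)=-60.82050; √(2b)=6.24500; u=(-60.82050+26.877)/6.24500=-5.43531, w=(-60.82050−26.877)/6.24500=-14.04284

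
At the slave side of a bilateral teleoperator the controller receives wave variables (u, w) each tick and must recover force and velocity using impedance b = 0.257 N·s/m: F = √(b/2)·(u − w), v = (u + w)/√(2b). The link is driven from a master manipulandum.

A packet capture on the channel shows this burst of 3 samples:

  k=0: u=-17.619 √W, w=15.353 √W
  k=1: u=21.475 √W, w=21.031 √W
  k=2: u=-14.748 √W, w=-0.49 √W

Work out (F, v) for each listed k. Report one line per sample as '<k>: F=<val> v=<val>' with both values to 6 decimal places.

k=0: u−w=-32.972000, u+w=-2.266000; √(b/2)=0.358469, √(2b)=0.716938; F=0.358469×(-32.972)=-11.819439, v=-2.266000/0.716938=-3.160664
k=1: u−w=0.444000, u+w=42.506000; √(b/2)=0.358469, √(2b)=0.716938; F=0.358469×0.444=0.159160, v=42.506000/0.716938=59.288256
k=2: u−w=-14.258000, u+w=-15.238000; √(b/2)=0.358469, √(2b)=0.716938; F=0.358469×(-14.258)=-5.111051, v=-15.238000/0.716938=-21.254281

0: F=-11.819439 v=-3.160664
1: F=0.159160 v=59.288256
2: F=-5.111051 v=-21.254281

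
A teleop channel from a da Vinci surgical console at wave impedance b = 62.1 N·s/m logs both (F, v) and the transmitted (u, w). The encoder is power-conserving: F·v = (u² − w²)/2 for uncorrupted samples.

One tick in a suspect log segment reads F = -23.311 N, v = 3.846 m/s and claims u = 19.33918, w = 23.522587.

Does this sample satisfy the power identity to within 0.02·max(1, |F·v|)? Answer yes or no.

yes

F·v = (-23.311)×3.846 = -89.654106 W.
(u² − w²)/2 = (374.003883 − 553.312099)/2 = -89.654108 W.
|Δ| = 0.000002;  2% of max(1, |F·v|) = 1.793082.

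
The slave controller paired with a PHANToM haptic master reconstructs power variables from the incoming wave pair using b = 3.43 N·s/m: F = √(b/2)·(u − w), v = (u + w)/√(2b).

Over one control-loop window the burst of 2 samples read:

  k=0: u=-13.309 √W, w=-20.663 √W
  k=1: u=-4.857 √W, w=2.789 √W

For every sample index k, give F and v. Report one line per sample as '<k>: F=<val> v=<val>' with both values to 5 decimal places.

k=0: u−w=7.35400, u+w=-33.97200; √(b/2)=1.30958, √(2b)=2.61916; F=1.30958×7.354=9.63065, v=-33.97200/2.61916=-12.97057
k=1: u−w=-7.64600, u+w=-2.06800; √(b/2)=1.30958, √(2b)=2.61916; F=1.30958×(-7.646)=-10.01305, v=-2.06800/2.61916=-0.78957

0: F=9.63065 v=-12.97057
1: F=-10.01305 v=-0.78957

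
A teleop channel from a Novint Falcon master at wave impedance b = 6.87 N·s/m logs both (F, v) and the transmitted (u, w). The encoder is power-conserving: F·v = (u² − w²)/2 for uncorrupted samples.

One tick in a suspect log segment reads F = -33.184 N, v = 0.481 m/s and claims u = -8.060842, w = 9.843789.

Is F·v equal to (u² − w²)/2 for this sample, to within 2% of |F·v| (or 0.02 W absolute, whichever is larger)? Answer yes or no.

yes

F·v = (-33.184)×0.481 = -15.961504 W.
(u² − w²)/2 = (64.977174 − 96.900182)/2 = -15.961504 W.
|Δ| = 0.000000;  2% of max(1, |F·v|) = 0.319230.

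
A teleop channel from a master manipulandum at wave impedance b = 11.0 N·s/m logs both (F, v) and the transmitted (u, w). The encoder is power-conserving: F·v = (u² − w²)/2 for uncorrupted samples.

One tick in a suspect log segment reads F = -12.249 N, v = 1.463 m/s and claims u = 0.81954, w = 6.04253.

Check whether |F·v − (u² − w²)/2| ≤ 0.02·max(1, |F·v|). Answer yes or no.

F·v = (-12.249)×1.463 = -17.92029 W.
(u² − w²)/2 = (0.67165 − 36.51217)/2 = -17.92026 W.
|Δ| = 0.00003;  2% of max(1, |F·v|) = 0.35841.

yes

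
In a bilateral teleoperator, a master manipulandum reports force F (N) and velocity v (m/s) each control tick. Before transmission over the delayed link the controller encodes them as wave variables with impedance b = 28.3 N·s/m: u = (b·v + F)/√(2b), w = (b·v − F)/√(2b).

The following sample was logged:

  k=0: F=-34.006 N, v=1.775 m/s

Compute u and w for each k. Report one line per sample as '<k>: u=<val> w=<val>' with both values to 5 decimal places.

k=0: b·v=28.3×1.775=50.23250; √(2b)=7.52330; u=(50.23250+(-34.006))/7.52330=2.15683, w=(50.23250−(-34.006))/7.52330=11.19702

0: u=2.15683 w=11.19702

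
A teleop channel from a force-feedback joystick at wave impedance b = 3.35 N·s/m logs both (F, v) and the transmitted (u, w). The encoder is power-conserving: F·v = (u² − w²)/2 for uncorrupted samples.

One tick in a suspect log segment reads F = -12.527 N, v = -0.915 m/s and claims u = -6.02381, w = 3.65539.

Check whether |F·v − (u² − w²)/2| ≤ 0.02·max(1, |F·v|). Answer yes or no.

yes

F·v = (-12.527)×(-0.915) = 11.4622 W.
(u² − w²)/2 = (36.2863 − 13.3619)/2 = 11.4622 W.
|Δ| = 0.0000;  2% of max(1, |F·v|) = 0.2292.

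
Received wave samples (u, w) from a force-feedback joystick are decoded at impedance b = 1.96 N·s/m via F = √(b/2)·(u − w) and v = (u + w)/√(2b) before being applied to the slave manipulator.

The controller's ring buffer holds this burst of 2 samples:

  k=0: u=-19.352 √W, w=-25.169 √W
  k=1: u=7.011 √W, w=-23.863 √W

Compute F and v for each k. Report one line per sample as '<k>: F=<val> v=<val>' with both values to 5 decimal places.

k=0: u−w=5.81700, u+w=-44.52100; √(b/2)=0.98995, √(2b)=1.97990; F=0.98995×5.817=5.75854, v=-44.52100/1.97990=-22.48650
k=1: u−w=30.87400, u+w=-16.85200; √(b/2)=0.98995, √(2b)=1.97990; F=0.98995×30.874=30.56370, v=-16.85200/1.97990=-8.51155

0: F=5.75854 v=-22.48650
1: F=30.56370 v=-8.51155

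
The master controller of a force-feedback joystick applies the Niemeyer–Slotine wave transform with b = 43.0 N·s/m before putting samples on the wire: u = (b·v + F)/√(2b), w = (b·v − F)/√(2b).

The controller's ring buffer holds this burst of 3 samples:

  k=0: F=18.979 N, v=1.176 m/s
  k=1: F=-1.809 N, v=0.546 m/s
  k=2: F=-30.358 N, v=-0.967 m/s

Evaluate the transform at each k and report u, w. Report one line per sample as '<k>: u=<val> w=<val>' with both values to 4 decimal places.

0: u=7.4994 w=3.4063
1: u=2.3366 w=2.7268
2: u=-7.7574 w=-1.2102

k=0: b·v=43.0×1.176=50.5680; √(2b)=9.2736; u=(50.5680+18.979)/9.2736=7.4994, w=(50.5680−18.979)/9.2736=3.4063
k=1: b·v=43.0×0.546=23.4780; √(2b)=9.2736; u=(23.4780+(-1.809))/9.2736=2.3366, w=(23.4780−(-1.809))/9.2736=2.7268
k=2: b·v=43.0×(-0.967)=-41.5810; √(2b)=9.2736; u=(-41.5810+(-30.358))/9.2736=-7.7574, w=(-41.5810−(-30.358))/9.2736=-1.2102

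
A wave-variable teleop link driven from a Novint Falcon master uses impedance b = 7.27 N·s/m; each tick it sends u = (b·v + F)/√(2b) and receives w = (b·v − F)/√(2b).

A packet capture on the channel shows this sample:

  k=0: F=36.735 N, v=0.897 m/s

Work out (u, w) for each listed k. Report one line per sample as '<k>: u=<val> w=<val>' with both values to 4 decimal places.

k=0: b·v=7.27×0.897=6.5212; √(2b)=3.8131; u=(6.5212+36.735)/3.8131=11.3440, w=(6.5212−36.735)/3.8131=-7.9236

0: u=11.3440 w=-7.9236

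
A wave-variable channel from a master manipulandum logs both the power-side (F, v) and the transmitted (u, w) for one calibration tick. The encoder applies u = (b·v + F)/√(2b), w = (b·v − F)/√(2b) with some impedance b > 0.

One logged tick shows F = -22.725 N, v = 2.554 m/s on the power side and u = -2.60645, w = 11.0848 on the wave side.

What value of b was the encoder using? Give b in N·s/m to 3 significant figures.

b = 5.51 N·s/m

u + w = 8.47835;  u + w = √(2b)·v, so √(2b) = 8.47835/2.554 = 3.31964.
b = (√(2b))²/2 = 11.01998/2 = 5.50999.
(Check via u − w = 2F/√(2b): u − w = -13.69125, 2F/√(2b) = -13.69126.)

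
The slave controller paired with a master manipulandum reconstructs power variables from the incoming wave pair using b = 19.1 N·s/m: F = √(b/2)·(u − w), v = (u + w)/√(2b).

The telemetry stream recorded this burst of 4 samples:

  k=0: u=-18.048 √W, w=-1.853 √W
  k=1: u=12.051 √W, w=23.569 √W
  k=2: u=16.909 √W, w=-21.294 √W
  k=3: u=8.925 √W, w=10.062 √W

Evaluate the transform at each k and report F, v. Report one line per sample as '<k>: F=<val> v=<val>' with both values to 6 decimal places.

k=0: u−w=-16.195000, u+w=-19.901000; √(b/2)=3.090307, √(2b)=6.180615; F=3.090307×(-16.195)=-50.047529, v=-19.901000/6.180615=-3.219906
k=1: u−w=-11.518000, u+w=35.620000; √(b/2)=3.090307, √(2b)=6.180615; F=3.090307×(-11.518)=-35.594161, v=35.620000/6.180615=5.763181
k=2: u−w=38.203000, u+w=-4.385000; √(b/2)=3.090307, √(2b)=6.180615; F=3.090307×38.203=118.059015, v=-4.385000/6.180615=-0.709476
k=3: u−w=-1.137000, u+w=18.987000; √(b/2)=3.090307, √(2b)=6.180615; F=3.090307×(-1.137)=-3.513680, v=18.987000/6.180615=3.072024

0: F=-50.047529 v=-3.219906
1: F=-35.594161 v=5.763181
2: F=118.059015 v=-0.709476
3: F=-3.513680 v=3.072024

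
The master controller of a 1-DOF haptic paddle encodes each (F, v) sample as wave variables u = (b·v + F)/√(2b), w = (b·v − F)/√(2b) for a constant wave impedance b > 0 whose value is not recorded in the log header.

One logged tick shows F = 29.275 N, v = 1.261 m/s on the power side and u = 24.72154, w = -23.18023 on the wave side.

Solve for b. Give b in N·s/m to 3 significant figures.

b = 0.747 N·s/m

u + w = 1.54131;  u + w = √(2b)·v, so √(2b) = 1.54131/1.261 = 1.22229.
b = (√(2b))²/2 = 1.49400/2 = 0.74700.
(Check via u − w = 2F/√(2b): u − w = 47.90177, 2F/√(2b) = 47.90182.)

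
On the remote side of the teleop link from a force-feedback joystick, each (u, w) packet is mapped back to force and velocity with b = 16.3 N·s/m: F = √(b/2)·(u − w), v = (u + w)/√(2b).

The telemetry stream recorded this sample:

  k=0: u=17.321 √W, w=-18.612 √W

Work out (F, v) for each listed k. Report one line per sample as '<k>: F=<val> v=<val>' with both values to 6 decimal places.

0: F=102.582264 v=-0.226109

k=0: u−w=35.933000, u+w=-1.291000; √(b/2)=2.854820, √(2b)=5.709641; F=2.854820×35.933=102.582264, v=-1.291000/5.709641=-0.226109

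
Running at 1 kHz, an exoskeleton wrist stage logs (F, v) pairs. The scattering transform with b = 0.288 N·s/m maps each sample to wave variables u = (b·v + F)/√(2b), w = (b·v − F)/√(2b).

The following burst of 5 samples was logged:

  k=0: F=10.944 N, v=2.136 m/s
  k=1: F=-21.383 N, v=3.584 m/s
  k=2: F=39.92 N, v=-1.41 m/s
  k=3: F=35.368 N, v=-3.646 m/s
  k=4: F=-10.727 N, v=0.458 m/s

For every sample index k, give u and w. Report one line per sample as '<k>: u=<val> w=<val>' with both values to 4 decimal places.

k=0: b·v=0.288×2.136=0.6152; √(2b)=0.7589; u=(0.6152+10.944)/0.7589=15.2305, w=(0.6152−10.944)/0.7589=-13.6094
k=1: b·v=0.288×3.584=1.0322; √(2b)=0.7589; u=(1.0322+(-21.383))/0.7589=-26.8145, w=(1.0322−(-21.383))/0.7589=29.5346
k=2: b·v=0.288×(-1.41)=-0.4061; √(2b)=0.7589; u=(-0.4061+39.92)/0.7589=52.0642, w=(-0.4061−39.92)/0.7589=-53.1343
k=3: b·v=0.288×(-3.646)=-1.0500; √(2b)=0.7589; u=(-1.0500+35.368)/0.7589=45.2179, w=(-1.0500−35.368)/0.7589=-47.9850
k=4: b·v=0.288×0.458=0.1319; √(2b)=0.7589; u=(0.1319+(-10.727))/0.7589=-13.9603, w=(0.1319−(-10.727))/0.7589=14.3079

0: u=15.2305 w=-13.6094
1: u=-26.8145 w=29.5346
2: u=52.0642 w=-53.1343
3: u=45.2179 w=-47.9850
4: u=-13.9603 w=14.3079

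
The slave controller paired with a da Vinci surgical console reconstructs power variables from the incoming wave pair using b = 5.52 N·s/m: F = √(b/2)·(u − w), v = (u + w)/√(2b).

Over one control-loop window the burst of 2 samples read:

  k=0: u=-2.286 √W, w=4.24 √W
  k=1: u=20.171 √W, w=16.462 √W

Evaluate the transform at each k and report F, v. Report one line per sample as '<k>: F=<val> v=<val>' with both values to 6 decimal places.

0: F=-10.841805 v=0.588085
1: F=6.161854 v=11.025237

k=0: u−w=-6.526000, u+w=1.954000; √(b/2)=1.661325, √(2b)=3.322650; F=1.661325×(-6.526)=-10.841805, v=1.954000/3.322650=0.588085
k=1: u−w=3.709000, u+w=36.633000; √(b/2)=1.661325, √(2b)=3.322650; F=1.661325×3.709=6.161854, v=36.633000/3.322650=11.025237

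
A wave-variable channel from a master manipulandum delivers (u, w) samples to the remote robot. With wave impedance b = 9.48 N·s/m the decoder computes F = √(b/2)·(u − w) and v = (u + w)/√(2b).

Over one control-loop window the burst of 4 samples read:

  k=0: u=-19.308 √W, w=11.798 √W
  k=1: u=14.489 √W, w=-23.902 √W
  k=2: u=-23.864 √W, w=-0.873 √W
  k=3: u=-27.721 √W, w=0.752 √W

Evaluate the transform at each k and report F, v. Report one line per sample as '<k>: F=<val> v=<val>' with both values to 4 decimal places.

0: F=-67.7226 v=-1.7247
1: F=83.5831 v=-2.1618
2: F=-50.0550 v=-5.6810
3: F=-61.9901 v=-6.1936

k=0: u−w=-31.1060, u+w=-7.5100; √(b/2)=2.1772, √(2b)=4.3543; F=2.1772×(-31.106)=-67.7226, v=-7.5100/4.3543=-1.7247
k=1: u−w=38.3910, u+w=-9.4130; √(b/2)=2.1772, √(2b)=4.3543; F=2.1772×38.391=83.5831, v=-9.4130/4.3543=-2.1618
k=2: u−w=-22.9910, u+w=-24.7370; √(b/2)=2.1772, √(2b)=4.3543; F=2.1772×(-22.991)=-50.0550, v=-24.7370/4.3543=-5.6810
k=3: u−w=-28.4730, u+w=-26.9690; √(b/2)=2.1772, √(2b)=4.3543; F=2.1772×(-28.473)=-61.9901, v=-26.9690/4.3543=-6.1936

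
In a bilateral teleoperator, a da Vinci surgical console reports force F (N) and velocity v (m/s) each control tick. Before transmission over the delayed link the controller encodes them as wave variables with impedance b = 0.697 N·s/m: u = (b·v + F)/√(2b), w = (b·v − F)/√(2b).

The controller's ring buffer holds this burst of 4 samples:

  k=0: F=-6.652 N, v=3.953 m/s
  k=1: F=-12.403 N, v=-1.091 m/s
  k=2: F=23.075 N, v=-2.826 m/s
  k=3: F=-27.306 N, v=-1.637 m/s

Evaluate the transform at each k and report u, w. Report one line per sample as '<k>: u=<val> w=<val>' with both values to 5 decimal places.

0: u=-3.30044 w=7.96766
1: u=-11.14904 w=9.86092
2: u=17.87556 w=-21.21216
3: u=-24.09378 w=22.16101

k=0: b·v=0.697×3.953=2.75524; √(2b)=1.18068; u=(2.75524+(-6.652))/1.18068=-3.30044, w=(2.75524−(-6.652))/1.18068=7.96766
k=1: b·v=0.697×(-1.091)=-0.76043; √(2b)=1.18068; u=(-0.76043+(-12.403))/1.18068=-11.14904, w=(-0.76043−(-12.403))/1.18068=9.86092
k=2: b·v=0.697×(-2.826)=-1.96972; √(2b)=1.18068; u=(-1.96972+23.075)/1.18068=17.87556, w=(-1.96972−23.075)/1.18068=-21.21216
k=3: b·v=0.697×(-1.637)=-1.14099; √(2b)=1.18068; u=(-1.14099+(-27.306))/1.18068=-24.09378, w=(-1.14099−(-27.306))/1.18068=22.16101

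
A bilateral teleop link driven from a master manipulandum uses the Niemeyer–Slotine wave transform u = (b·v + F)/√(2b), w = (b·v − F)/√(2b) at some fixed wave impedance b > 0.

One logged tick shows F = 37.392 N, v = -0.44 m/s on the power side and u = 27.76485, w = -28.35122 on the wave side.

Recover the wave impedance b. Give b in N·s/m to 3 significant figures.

u + w = -0.58637;  u + w = √(2b)·v, so √(2b) = -0.58637/(-0.44) = 1.33266.
b = (√(2b))²/2 = 1.77598/2 = 0.88799.
(Check via u − w = 2F/√(2b): u − w = 56.11607, 2F/√(2b) = 56.11638.)

b = 0.888 N·s/m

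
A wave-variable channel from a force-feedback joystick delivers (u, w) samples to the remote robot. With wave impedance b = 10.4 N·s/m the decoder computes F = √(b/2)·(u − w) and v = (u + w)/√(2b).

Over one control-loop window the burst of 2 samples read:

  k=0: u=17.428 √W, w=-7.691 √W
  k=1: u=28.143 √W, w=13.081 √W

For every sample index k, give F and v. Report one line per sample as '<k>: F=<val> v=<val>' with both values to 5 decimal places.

k=0: u−w=25.11900, u+w=9.73700; √(b/2)=2.28035, √(2b)=4.56070; F=2.28035×25.119=57.28013, v=9.73700/4.56070=2.13498
k=1: u−w=15.06200, u+w=41.22400; √(b/2)=2.28035, √(2b)=4.56070; F=2.28035×15.062=34.34664, v=41.22400/4.56070=9.03896

0: F=57.28013 v=2.13498
1: F=34.34664 v=9.03896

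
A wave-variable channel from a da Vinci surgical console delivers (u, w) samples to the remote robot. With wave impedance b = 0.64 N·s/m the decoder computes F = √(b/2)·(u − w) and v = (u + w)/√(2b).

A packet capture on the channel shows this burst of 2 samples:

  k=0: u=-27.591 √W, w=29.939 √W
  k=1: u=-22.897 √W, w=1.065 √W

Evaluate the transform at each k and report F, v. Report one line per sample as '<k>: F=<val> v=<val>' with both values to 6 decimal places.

0: F=-32.543882 v=2.075358
1: F=-13.554954 v=-19.296944

k=0: u−w=-57.530000, u+w=2.348000; √(b/2)=0.565685, √(2b)=1.131371; F=0.565685×(-57.53)=-32.543882, v=2.348000/1.131371=2.075358
k=1: u−w=-23.962000, u+w=-21.832000; √(b/2)=0.565685, √(2b)=1.131371; F=0.565685×(-23.962)=-13.554954, v=-21.832000/1.131371=-19.296944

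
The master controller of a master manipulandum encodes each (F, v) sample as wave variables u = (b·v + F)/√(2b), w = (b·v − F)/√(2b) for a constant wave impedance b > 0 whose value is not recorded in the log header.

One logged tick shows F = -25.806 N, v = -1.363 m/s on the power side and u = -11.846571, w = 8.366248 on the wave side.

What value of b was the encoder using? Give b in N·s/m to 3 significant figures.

u + w = -3.480323;  u + w = √(2b)·v, so √(2b) = -3.480323/(-1.363) = 2.553428.
b = (√(2b))²/2 = 6.519997/2 = 3.259998.
(Check via u − w = 2F/√(2b): u − w = -20.212819, 2F/√(2b) = -20.212824.)

b = 3.26 N·s/m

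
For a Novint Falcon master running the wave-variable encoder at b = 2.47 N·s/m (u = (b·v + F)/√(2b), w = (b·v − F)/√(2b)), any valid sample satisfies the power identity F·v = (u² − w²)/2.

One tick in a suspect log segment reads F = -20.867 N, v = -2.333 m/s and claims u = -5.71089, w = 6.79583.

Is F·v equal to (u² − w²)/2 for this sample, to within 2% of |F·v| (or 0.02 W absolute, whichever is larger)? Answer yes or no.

no

F·v = (-20.867)×(-2.333) = 48.6827 W.
(u² − w²)/2 = (32.6143 − 46.1833)/2 = -6.7845 W.
|Δ| = 55.4672;  2% of max(1, |F·v|) = 0.9737.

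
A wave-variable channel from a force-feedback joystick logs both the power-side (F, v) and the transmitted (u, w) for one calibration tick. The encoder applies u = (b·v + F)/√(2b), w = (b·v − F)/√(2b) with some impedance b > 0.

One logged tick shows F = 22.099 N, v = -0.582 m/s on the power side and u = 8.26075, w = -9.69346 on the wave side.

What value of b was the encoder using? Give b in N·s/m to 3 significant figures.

b = 3.03 N·s/m

u + w = -1.43271;  u + w = √(2b)·v, so √(2b) = -1.43271/(-0.582) = 2.46170.
b = (√(2b))²/2 = 6.05997/2 = 3.02999.
(Check via u − w = 2F/√(2b): u − w = 17.95421, 2F/√(2b) = 17.95425.)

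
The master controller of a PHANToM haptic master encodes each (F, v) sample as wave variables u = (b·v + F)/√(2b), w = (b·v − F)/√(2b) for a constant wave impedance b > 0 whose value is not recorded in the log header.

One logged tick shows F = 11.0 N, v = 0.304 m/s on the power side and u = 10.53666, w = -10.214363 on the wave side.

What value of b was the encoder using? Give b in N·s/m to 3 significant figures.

b = 0.562 N·s/m

u + w = 0.322297;  u + w = √(2b)·v, so √(2b) = 0.322297/0.304 = 1.060187.
b = (√(2b))²/2 = 1.123998/2 = 0.561999.
(Check via u − w = 2F/√(2b): u − w = 20.751023, 2F/√(2b) = 20.751046.)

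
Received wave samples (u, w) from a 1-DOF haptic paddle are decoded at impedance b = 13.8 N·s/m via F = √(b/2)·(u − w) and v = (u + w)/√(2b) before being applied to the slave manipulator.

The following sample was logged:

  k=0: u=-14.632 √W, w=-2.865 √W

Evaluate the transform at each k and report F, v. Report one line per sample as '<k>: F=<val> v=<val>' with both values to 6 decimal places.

k=0: u−w=-11.767000, u+w=-17.497000; √(b/2)=2.626785, √(2b)=5.253570; F=2.626785×(-11.767)=-30.909380, v=-17.497000/5.253570=-3.330497

0: F=-30.909380 v=-3.330497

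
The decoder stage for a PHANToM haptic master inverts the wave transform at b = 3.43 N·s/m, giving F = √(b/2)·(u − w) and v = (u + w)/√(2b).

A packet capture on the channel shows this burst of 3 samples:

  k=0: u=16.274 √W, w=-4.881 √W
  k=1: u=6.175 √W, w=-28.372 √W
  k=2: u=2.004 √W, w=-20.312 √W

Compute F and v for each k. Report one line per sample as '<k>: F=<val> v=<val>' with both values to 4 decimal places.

k=0: u−w=21.1550, u+w=11.3930; √(b/2)=1.3096, √(2b)=2.6192; F=1.3096×21.155=27.7042, v=11.3930/2.6192=4.3499
k=1: u−w=34.5470, u+w=-22.1970; √(b/2)=1.3096, √(2b)=2.6192; F=1.3096×34.547=45.2421, v=-22.1970/2.6192=-8.4749
k=2: u−w=22.3160, u+w=-18.3080; √(b/2)=1.3096, √(2b)=2.6192; F=1.3096×22.316=29.2246, v=-18.3080/2.6192=-6.9900

0: F=27.7042 v=4.3499
1: F=45.2421 v=-8.4749
2: F=29.2246 v=-6.9900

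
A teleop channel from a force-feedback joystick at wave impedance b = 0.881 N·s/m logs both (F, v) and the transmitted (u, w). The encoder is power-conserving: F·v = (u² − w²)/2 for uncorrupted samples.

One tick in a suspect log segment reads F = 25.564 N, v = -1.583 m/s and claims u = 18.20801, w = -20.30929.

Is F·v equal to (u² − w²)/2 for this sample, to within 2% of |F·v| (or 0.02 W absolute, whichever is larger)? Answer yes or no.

yes

F·v = 25.564×(-1.583) = -40.46781 W.
(u² − w²)/2 = (331.53163 − 412.46726)/2 = -40.46782 W.
|Δ| = 0.00000;  2% of max(1, |F·v|) = 0.80936.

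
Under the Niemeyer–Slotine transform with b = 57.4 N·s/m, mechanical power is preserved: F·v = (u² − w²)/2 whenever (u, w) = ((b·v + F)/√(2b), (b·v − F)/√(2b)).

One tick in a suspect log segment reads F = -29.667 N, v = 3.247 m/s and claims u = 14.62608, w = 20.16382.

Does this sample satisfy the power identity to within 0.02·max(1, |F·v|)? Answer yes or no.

yes

F·v = (-29.667)×3.247 = -96.32875 W.
(u² − w²)/2 = (213.92222 − 406.57964)/2 = -96.32871 W.
|Δ| = 0.00004;  2% of max(1, |F·v|) = 1.92657.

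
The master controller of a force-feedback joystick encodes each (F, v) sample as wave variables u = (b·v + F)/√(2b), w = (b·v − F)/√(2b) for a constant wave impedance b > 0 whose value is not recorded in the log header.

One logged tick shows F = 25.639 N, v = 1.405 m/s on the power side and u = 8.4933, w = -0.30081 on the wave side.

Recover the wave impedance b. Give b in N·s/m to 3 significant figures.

u + w = 8.19249;  u + w = √(2b)·v, so √(2b) = 8.19249/1.405 = 5.83095.
b = (√(2b))²/2 = 34.00002/2 = 17.00001.
(Check via u − w = 2F/√(2b): u − w = 8.79411, 2F/√(2b) = 8.79410.)

b = 17 N·s/m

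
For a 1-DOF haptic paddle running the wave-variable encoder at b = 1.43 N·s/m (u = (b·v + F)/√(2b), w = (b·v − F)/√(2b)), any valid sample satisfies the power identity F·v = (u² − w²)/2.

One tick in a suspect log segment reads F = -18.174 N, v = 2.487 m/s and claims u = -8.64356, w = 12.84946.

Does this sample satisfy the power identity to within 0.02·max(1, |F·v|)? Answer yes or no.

yes

F·v = (-18.174)×2.487 = -45.1987 W.
(u² − w²)/2 = (74.7111 − 165.1086)/2 = -45.1987 W.
|Δ| = 0.0000;  2% of max(1, |F·v|) = 0.9040.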